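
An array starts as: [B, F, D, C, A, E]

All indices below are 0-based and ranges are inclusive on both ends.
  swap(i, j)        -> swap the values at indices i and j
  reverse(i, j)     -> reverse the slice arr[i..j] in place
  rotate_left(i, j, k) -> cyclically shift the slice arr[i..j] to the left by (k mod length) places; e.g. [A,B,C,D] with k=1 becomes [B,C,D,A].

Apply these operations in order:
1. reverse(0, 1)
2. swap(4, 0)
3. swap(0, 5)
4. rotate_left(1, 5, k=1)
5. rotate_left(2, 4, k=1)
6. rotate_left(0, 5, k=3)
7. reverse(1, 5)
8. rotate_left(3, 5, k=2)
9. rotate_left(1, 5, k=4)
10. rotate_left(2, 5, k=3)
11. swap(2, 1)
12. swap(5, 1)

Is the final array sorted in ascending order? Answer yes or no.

After 1 (reverse(0, 1)): [F, B, D, C, A, E]
After 2 (swap(4, 0)): [A, B, D, C, F, E]
After 3 (swap(0, 5)): [E, B, D, C, F, A]
After 4 (rotate_left(1, 5, k=1)): [E, D, C, F, A, B]
After 5 (rotate_left(2, 4, k=1)): [E, D, F, A, C, B]
After 6 (rotate_left(0, 5, k=3)): [A, C, B, E, D, F]
After 7 (reverse(1, 5)): [A, F, D, E, B, C]
After 8 (rotate_left(3, 5, k=2)): [A, F, D, C, E, B]
After 9 (rotate_left(1, 5, k=4)): [A, B, F, D, C, E]
After 10 (rotate_left(2, 5, k=3)): [A, B, E, F, D, C]
After 11 (swap(2, 1)): [A, E, B, F, D, C]
After 12 (swap(5, 1)): [A, C, B, F, D, E]

Answer: no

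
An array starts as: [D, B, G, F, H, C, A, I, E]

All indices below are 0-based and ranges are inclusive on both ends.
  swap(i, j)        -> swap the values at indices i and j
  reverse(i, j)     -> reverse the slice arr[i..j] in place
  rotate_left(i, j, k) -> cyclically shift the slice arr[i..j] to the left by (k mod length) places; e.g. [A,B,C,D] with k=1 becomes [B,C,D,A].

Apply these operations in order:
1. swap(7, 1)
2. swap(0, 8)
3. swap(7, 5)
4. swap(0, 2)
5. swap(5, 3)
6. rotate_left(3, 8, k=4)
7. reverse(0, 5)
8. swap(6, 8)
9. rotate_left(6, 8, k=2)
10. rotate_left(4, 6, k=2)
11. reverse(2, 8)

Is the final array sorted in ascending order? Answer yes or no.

After 1 (swap(7, 1)): [D, I, G, F, H, C, A, B, E]
After 2 (swap(0, 8)): [E, I, G, F, H, C, A, B, D]
After 3 (swap(7, 5)): [E, I, G, F, H, B, A, C, D]
After 4 (swap(0, 2)): [G, I, E, F, H, B, A, C, D]
After 5 (swap(5, 3)): [G, I, E, B, H, F, A, C, D]
After 6 (rotate_left(3, 8, k=4)): [G, I, E, C, D, B, H, F, A]
After 7 (reverse(0, 5)): [B, D, C, E, I, G, H, F, A]
After 8 (swap(6, 8)): [B, D, C, E, I, G, A, F, H]
After 9 (rotate_left(6, 8, k=2)): [B, D, C, E, I, G, H, A, F]
After 10 (rotate_left(4, 6, k=2)): [B, D, C, E, H, I, G, A, F]
After 11 (reverse(2, 8)): [B, D, F, A, G, I, H, E, C]

Answer: no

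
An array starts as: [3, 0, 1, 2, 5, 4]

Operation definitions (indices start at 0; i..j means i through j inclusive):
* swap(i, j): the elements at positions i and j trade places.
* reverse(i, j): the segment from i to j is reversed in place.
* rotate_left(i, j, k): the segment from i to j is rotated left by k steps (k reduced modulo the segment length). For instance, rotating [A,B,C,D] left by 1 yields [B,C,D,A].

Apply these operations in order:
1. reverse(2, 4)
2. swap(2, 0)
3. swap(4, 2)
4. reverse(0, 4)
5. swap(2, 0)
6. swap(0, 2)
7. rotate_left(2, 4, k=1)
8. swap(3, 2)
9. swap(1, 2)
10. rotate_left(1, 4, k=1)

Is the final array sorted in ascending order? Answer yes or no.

After 1 (reverse(2, 4)): [3, 0, 5, 2, 1, 4]
After 2 (swap(2, 0)): [5, 0, 3, 2, 1, 4]
After 3 (swap(4, 2)): [5, 0, 1, 2, 3, 4]
After 4 (reverse(0, 4)): [3, 2, 1, 0, 5, 4]
After 5 (swap(2, 0)): [1, 2, 3, 0, 5, 4]
After 6 (swap(0, 2)): [3, 2, 1, 0, 5, 4]
After 7 (rotate_left(2, 4, k=1)): [3, 2, 0, 5, 1, 4]
After 8 (swap(3, 2)): [3, 2, 5, 0, 1, 4]
After 9 (swap(1, 2)): [3, 5, 2, 0, 1, 4]
After 10 (rotate_left(1, 4, k=1)): [3, 2, 0, 1, 5, 4]

Answer: no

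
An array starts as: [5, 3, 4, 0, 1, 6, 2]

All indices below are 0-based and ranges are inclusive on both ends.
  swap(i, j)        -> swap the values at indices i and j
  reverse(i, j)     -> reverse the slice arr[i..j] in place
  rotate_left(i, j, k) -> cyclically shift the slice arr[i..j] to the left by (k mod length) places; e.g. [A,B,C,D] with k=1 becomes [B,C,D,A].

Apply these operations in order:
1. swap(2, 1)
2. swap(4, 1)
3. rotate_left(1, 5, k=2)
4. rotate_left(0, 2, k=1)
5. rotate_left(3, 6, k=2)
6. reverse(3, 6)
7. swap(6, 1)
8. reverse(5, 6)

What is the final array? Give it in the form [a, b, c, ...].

After 1 (swap(2, 1)): [5, 4, 3, 0, 1, 6, 2]
After 2 (swap(4, 1)): [5, 1, 3, 0, 4, 6, 2]
After 3 (rotate_left(1, 5, k=2)): [5, 0, 4, 6, 1, 3, 2]
After 4 (rotate_left(0, 2, k=1)): [0, 4, 5, 6, 1, 3, 2]
After 5 (rotate_left(3, 6, k=2)): [0, 4, 5, 3, 2, 6, 1]
After 6 (reverse(3, 6)): [0, 4, 5, 1, 6, 2, 3]
After 7 (swap(6, 1)): [0, 3, 5, 1, 6, 2, 4]
After 8 (reverse(5, 6)): [0, 3, 5, 1, 6, 4, 2]

Answer: [0, 3, 5, 1, 6, 4, 2]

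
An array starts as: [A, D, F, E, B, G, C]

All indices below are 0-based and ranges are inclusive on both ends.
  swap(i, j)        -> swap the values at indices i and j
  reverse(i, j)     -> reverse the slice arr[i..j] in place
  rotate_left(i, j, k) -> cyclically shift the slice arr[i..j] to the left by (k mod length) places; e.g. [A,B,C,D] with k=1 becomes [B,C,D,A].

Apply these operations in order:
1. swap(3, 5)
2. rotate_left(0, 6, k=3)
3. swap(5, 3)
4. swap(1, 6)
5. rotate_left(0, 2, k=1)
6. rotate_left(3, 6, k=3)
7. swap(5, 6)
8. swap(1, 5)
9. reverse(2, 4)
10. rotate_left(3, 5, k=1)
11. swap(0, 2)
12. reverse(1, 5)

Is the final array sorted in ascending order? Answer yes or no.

Answer: no

Derivation:
After 1 (swap(3, 5)): [A, D, F, G, B, E, C]
After 2 (rotate_left(0, 6, k=3)): [G, B, E, C, A, D, F]
After 3 (swap(5, 3)): [G, B, E, D, A, C, F]
After 4 (swap(1, 6)): [G, F, E, D, A, C, B]
After 5 (rotate_left(0, 2, k=1)): [F, E, G, D, A, C, B]
After 6 (rotate_left(3, 6, k=3)): [F, E, G, B, D, A, C]
After 7 (swap(5, 6)): [F, E, G, B, D, C, A]
After 8 (swap(1, 5)): [F, C, G, B, D, E, A]
After 9 (reverse(2, 4)): [F, C, D, B, G, E, A]
After 10 (rotate_left(3, 5, k=1)): [F, C, D, G, E, B, A]
After 11 (swap(0, 2)): [D, C, F, G, E, B, A]
After 12 (reverse(1, 5)): [D, B, E, G, F, C, A]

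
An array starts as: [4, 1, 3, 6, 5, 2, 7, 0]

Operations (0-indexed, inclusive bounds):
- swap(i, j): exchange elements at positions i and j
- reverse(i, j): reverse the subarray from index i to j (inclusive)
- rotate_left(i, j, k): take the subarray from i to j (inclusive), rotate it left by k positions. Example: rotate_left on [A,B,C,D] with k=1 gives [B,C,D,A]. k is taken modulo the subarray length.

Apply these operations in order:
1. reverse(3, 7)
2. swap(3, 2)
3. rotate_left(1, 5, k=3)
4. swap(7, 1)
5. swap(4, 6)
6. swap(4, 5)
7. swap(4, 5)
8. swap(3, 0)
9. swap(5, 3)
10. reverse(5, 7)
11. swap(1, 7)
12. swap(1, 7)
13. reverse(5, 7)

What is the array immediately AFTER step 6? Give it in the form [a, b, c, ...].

Answer: [4, 6, 2, 1, 3, 5, 0, 7]

Derivation:
After 1 (reverse(3, 7)): [4, 1, 3, 0, 7, 2, 5, 6]
After 2 (swap(3, 2)): [4, 1, 0, 3, 7, 2, 5, 6]
After 3 (rotate_left(1, 5, k=3)): [4, 7, 2, 1, 0, 3, 5, 6]
After 4 (swap(7, 1)): [4, 6, 2, 1, 0, 3, 5, 7]
After 5 (swap(4, 6)): [4, 6, 2, 1, 5, 3, 0, 7]
After 6 (swap(4, 5)): [4, 6, 2, 1, 3, 5, 0, 7]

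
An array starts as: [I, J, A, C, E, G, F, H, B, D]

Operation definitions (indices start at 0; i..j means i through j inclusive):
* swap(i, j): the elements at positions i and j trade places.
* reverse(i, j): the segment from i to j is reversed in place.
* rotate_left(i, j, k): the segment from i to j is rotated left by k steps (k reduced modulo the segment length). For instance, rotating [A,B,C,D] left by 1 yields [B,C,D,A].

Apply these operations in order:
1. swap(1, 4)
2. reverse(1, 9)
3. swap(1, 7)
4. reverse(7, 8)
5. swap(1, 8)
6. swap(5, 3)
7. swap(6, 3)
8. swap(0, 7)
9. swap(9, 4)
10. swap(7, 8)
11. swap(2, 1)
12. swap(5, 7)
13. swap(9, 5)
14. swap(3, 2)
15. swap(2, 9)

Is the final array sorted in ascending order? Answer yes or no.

After 1 (swap(1, 4)): [I, E, A, C, J, G, F, H, B, D]
After 2 (reverse(1, 9)): [I, D, B, H, F, G, J, C, A, E]
After 3 (swap(1, 7)): [I, C, B, H, F, G, J, D, A, E]
After 4 (reverse(7, 8)): [I, C, B, H, F, G, J, A, D, E]
After 5 (swap(1, 8)): [I, D, B, H, F, G, J, A, C, E]
After 6 (swap(5, 3)): [I, D, B, G, F, H, J, A, C, E]
After 7 (swap(6, 3)): [I, D, B, J, F, H, G, A, C, E]
After 8 (swap(0, 7)): [A, D, B, J, F, H, G, I, C, E]
After 9 (swap(9, 4)): [A, D, B, J, E, H, G, I, C, F]
After 10 (swap(7, 8)): [A, D, B, J, E, H, G, C, I, F]
After 11 (swap(2, 1)): [A, B, D, J, E, H, G, C, I, F]
After 12 (swap(5, 7)): [A, B, D, J, E, C, G, H, I, F]
After 13 (swap(9, 5)): [A, B, D, J, E, F, G, H, I, C]
After 14 (swap(3, 2)): [A, B, J, D, E, F, G, H, I, C]
After 15 (swap(2, 9)): [A, B, C, D, E, F, G, H, I, J]

Answer: yes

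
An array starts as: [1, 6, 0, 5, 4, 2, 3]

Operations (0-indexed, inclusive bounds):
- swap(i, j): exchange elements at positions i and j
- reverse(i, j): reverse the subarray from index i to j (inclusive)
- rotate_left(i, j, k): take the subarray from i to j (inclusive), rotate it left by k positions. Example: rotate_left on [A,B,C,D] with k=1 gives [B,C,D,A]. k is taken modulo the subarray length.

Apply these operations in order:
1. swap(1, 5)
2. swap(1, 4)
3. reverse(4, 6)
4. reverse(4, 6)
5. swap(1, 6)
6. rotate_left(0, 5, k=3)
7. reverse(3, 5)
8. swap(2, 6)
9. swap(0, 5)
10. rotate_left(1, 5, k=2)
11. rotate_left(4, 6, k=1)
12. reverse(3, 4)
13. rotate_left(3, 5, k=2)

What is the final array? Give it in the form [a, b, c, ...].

After 1 (swap(1, 5)): [1, 2, 0, 5, 4, 6, 3]
After 2 (swap(1, 4)): [1, 4, 0, 5, 2, 6, 3]
After 3 (reverse(4, 6)): [1, 4, 0, 5, 3, 6, 2]
After 4 (reverse(4, 6)): [1, 4, 0, 5, 2, 6, 3]
After 5 (swap(1, 6)): [1, 3, 0, 5, 2, 6, 4]
After 6 (rotate_left(0, 5, k=3)): [5, 2, 6, 1, 3, 0, 4]
After 7 (reverse(3, 5)): [5, 2, 6, 0, 3, 1, 4]
After 8 (swap(2, 6)): [5, 2, 4, 0, 3, 1, 6]
After 9 (swap(0, 5)): [1, 2, 4, 0, 3, 5, 6]
After 10 (rotate_left(1, 5, k=2)): [1, 0, 3, 5, 2, 4, 6]
After 11 (rotate_left(4, 6, k=1)): [1, 0, 3, 5, 4, 6, 2]
After 12 (reverse(3, 4)): [1, 0, 3, 4, 5, 6, 2]
After 13 (rotate_left(3, 5, k=2)): [1, 0, 3, 6, 4, 5, 2]

Answer: [1, 0, 3, 6, 4, 5, 2]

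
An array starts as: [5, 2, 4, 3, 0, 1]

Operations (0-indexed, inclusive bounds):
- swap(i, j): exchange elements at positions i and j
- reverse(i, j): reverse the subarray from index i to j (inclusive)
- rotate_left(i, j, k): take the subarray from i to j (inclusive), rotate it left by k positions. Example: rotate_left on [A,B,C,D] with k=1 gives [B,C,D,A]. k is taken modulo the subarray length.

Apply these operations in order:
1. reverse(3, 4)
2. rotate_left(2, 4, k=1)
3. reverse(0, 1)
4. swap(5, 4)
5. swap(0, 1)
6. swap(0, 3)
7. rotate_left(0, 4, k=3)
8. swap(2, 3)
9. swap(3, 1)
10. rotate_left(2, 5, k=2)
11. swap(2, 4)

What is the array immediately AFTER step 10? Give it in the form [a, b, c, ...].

After 1 (reverse(3, 4)): [5, 2, 4, 0, 3, 1]
After 2 (rotate_left(2, 4, k=1)): [5, 2, 0, 3, 4, 1]
After 3 (reverse(0, 1)): [2, 5, 0, 3, 4, 1]
After 4 (swap(5, 4)): [2, 5, 0, 3, 1, 4]
After 5 (swap(0, 1)): [5, 2, 0, 3, 1, 4]
After 6 (swap(0, 3)): [3, 2, 0, 5, 1, 4]
After 7 (rotate_left(0, 4, k=3)): [5, 1, 3, 2, 0, 4]
After 8 (swap(2, 3)): [5, 1, 2, 3, 0, 4]
After 9 (swap(3, 1)): [5, 3, 2, 1, 0, 4]
After 10 (rotate_left(2, 5, k=2)): [5, 3, 0, 4, 2, 1]

Answer: [5, 3, 0, 4, 2, 1]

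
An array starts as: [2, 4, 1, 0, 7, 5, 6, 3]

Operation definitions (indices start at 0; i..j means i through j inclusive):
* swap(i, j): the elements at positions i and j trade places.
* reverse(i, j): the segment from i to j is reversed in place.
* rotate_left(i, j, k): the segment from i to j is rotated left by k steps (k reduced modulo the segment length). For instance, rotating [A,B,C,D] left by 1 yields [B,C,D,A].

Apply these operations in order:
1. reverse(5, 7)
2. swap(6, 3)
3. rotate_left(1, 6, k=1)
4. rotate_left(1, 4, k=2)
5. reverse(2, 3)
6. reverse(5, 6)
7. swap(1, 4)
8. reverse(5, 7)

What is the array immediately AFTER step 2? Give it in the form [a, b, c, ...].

Answer: [2, 4, 1, 6, 7, 3, 0, 5]

Derivation:
After 1 (reverse(5, 7)): [2, 4, 1, 0, 7, 3, 6, 5]
After 2 (swap(6, 3)): [2, 4, 1, 6, 7, 3, 0, 5]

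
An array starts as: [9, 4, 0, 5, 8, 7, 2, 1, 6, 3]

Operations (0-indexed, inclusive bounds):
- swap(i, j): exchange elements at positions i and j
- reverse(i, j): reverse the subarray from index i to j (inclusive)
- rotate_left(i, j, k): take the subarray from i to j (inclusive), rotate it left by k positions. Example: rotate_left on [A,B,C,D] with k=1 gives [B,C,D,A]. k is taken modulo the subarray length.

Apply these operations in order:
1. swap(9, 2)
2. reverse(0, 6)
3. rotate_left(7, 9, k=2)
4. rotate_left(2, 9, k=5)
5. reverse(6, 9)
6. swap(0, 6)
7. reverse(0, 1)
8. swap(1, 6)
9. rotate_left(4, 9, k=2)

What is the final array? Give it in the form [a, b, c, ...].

After 1 (swap(9, 2)): [9, 4, 3, 5, 8, 7, 2, 1, 6, 0]
After 2 (reverse(0, 6)): [2, 7, 8, 5, 3, 4, 9, 1, 6, 0]
After 3 (rotate_left(7, 9, k=2)): [2, 7, 8, 5, 3, 4, 9, 0, 1, 6]
After 4 (rotate_left(2, 9, k=5)): [2, 7, 0, 1, 6, 8, 5, 3, 4, 9]
After 5 (reverse(6, 9)): [2, 7, 0, 1, 6, 8, 9, 4, 3, 5]
After 6 (swap(0, 6)): [9, 7, 0, 1, 6, 8, 2, 4, 3, 5]
After 7 (reverse(0, 1)): [7, 9, 0, 1, 6, 8, 2, 4, 3, 5]
After 8 (swap(1, 6)): [7, 2, 0, 1, 6, 8, 9, 4, 3, 5]
After 9 (rotate_left(4, 9, k=2)): [7, 2, 0, 1, 9, 4, 3, 5, 6, 8]

Answer: [7, 2, 0, 1, 9, 4, 3, 5, 6, 8]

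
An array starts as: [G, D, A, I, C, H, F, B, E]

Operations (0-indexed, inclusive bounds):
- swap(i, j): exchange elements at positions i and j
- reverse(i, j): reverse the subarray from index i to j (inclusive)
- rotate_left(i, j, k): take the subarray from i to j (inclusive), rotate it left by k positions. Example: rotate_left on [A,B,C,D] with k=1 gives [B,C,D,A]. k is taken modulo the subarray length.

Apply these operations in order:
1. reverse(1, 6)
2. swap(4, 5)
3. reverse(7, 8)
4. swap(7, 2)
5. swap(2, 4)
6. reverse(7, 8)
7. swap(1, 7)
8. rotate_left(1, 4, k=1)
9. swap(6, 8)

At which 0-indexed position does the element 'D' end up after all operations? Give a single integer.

After 1 (reverse(1, 6)): [G, F, H, C, I, A, D, B, E]
After 2 (swap(4, 5)): [G, F, H, C, A, I, D, B, E]
After 3 (reverse(7, 8)): [G, F, H, C, A, I, D, E, B]
After 4 (swap(7, 2)): [G, F, E, C, A, I, D, H, B]
After 5 (swap(2, 4)): [G, F, A, C, E, I, D, H, B]
After 6 (reverse(7, 8)): [G, F, A, C, E, I, D, B, H]
After 7 (swap(1, 7)): [G, B, A, C, E, I, D, F, H]
After 8 (rotate_left(1, 4, k=1)): [G, A, C, E, B, I, D, F, H]
After 9 (swap(6, 8)): [G, A, C, E, B, I, H, F, D]

Answer: 8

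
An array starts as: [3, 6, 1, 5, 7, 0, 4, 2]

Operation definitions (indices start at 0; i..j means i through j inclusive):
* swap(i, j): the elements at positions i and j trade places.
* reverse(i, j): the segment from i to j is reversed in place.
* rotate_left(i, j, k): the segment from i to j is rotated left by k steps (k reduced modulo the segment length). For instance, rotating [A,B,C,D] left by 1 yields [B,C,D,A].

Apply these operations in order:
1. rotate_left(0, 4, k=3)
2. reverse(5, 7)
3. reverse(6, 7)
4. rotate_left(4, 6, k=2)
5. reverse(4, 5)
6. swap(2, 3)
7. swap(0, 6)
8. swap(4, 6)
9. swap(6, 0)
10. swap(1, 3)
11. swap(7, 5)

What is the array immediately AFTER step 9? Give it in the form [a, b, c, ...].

After 1 (rotate_left(0, 4, k=3)): [5, 7, 3, 6, 1, 0, 4, 2]
After 2 (reverse(5, 7)): [5, 7, 3, 6, 1, 2, 4, 0]
After 3 (reverse(6, 7)): [5, 7, 3, 6, 1, 2, 0, 4]
After 4 (rotate_left(4, 6, k=2)): [5, 7, 3, 6, 0, 1, 2, 4]
After 5 (reverse(4, 5)): [5, 7, 3, 6, 1, 0, 2, 4]
After 6 (swap(2, 3)): [5, 7, 6, 3, 1, 0, 2, 4]
After 7 (swap(0, 6)): [2, 7, 6, 3, 1, 0, 5, 4]
After 8 (swap(4, 6)): [2, 7, 6, 3, 5, 0, 1, 4]
After 9 (swap(6, 0)): [1, 7, 6, 3, 5, 0, 2, 4]

Answer: [1, 7, 6, 3, 5, 0, 2, 4]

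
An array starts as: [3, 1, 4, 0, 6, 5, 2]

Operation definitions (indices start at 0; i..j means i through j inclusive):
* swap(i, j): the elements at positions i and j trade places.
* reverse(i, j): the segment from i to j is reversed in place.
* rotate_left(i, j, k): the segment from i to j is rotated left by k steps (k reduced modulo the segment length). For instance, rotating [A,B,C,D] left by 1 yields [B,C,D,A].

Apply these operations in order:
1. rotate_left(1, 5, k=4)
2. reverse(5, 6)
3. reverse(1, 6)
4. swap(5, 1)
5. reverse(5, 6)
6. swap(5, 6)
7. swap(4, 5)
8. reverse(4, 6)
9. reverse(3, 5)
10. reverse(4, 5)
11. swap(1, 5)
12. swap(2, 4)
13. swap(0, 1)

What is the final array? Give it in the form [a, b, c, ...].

After 1 (rotate_left(1, 5, k=4)): [3, 5, 1, 4, 0, 6, 2]
After 2 (reverse(5, 6)): [3, 5, 1, 4, 0, 2, 6]
After 3 (reverse(1, 6)): [3, 6, 2, 0, 4, 1, 5]
After 4 (swap(5, 1)): [3, 1, 2, 0, 4, 6, 5]
After 5 (reverse(5, 6)): [3, 1, 2, 0, 4, 5, 6]
After 6 (swap(5, 6)): [3, 1, 2, 0, 4, 6, 5]
After 7 (swap(4, 5)): [3, 1, 2, 0, 6, 4, 5]
After 8 (reverse(4, 6)): [3, 1, 2, 0, 5, 4, 6]
After 9 (reverse(3, 5)): [3, 1, 2, 4, 5, 0, 6]
After 10 (reverse(4, 5)): [3, 1, 2, 4, 0, 5, 6]
After 11 (swap(1, 5)): [3, 5, 2, 4, 0, 1, 6]
After 12 (swap(2, 4)): [3, 5, 0, 4, 2, 1, 6]
After 13 (swap(0, 1)): [5, 3, 0, 4, 2, 1, 6]

Answer: [5, 3, 0, 4, 2, 1, 6]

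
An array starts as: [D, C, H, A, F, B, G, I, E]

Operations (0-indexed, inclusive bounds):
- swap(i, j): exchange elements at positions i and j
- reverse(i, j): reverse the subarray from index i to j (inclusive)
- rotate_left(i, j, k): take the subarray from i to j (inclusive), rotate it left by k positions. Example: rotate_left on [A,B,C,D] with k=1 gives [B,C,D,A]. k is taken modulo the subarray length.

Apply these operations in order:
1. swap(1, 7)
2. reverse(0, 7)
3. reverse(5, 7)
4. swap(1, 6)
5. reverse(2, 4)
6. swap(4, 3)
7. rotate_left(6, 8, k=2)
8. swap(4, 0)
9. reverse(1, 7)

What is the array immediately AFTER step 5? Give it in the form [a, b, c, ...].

Answer: [C, I, A, F, B, D, G, H, E]

Derivation:
After 1 (swap(1, 7)): [D, I, H, A, F, B, G, C, E]
After 2 (reverse(0, 7)): [C, G, B, F, A, H, I, D, E]
After 3 (reverse(5, 7)): [C, G, B, F, A, D, I, H, E]
After 4 (swap(1, 6)): [C, I, B, F, A, D, G, H, E]
After 5 (reverse(2, 4)): [C, I, A, F, B, D, G, H, E]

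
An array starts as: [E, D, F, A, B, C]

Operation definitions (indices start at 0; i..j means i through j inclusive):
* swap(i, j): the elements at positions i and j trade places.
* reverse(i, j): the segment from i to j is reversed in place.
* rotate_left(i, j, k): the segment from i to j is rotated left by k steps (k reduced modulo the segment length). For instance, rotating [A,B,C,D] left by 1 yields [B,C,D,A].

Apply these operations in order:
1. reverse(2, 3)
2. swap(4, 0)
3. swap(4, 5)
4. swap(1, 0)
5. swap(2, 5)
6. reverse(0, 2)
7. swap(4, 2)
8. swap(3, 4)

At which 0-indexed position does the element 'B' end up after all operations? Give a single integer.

After 1 (reverse(2, 3)): [E, D, A, F, B, C]
After 2 (swap(4, 0)): [B, D, A, F, E, C]
After 3 (swap(4, 5)): [B, D, A, F, C, E]
After 4 (swap(1, 0)): [D, B, A, F, C, E]
After 5 (swap(2, 5)): [D, B, E, F, C, A]
After 6 (reverse(0, 2)): [E, B, D, F, C, A]
After 7 (swap(4, 2)): [E, B, C, F, D, A]
After 8 (swap(3, 4)): [E, B, C, D, F, A]

Answer: 1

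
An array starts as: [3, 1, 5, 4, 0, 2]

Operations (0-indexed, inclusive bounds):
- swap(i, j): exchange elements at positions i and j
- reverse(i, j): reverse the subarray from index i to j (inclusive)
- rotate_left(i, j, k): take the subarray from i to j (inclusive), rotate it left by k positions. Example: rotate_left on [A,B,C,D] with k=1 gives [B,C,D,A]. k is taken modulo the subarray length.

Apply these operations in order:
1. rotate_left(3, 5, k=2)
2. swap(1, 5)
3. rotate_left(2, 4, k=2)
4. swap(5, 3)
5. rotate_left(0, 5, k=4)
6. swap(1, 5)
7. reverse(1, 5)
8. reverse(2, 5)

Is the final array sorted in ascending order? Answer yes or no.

After 1 (rotate_left(3, 5, k=2)): [3, 1, 5, 2, 4, 0]
After 2 (swap(1, 5)): [3, 0, 5, 2, 4, 1]
After 3 (rotate_left(2, 4, k=2)): [3, 0, 4, 5, 2, 1]
After 4 (swap(5, 3)): [3, 0, 4, 1, 2, 5]
After 5 (rotate_left(0, 5, k=4)): [2, 5, 3, 0, 4, 1]
After 6 (swap(1, 5)): [2, 1, 3, 0, 4, 5]
After 7 (reverse(1, 5)): [2, 5, 4, 0, 3, 1]
After 8 (reverse(2, 5)): [2, 5, 1, 3, 0, 4]

Answer: no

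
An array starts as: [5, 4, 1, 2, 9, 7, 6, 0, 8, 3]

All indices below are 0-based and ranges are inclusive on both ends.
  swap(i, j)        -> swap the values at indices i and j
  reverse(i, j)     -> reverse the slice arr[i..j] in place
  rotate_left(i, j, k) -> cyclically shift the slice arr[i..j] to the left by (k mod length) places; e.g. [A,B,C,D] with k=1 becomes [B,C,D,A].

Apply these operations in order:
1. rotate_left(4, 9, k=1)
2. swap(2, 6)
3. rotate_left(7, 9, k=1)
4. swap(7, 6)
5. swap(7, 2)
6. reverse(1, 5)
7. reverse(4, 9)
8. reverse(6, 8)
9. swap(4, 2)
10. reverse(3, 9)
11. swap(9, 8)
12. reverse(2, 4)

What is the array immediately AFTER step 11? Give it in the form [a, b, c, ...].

After 1 (rotate_left(4, 9, k=1)): [5, 4, 1, 2, 7, 6, 0, 8, 3, 9]
After 2 (swap(2, 6)): [5, 4, 0, 2, 7, 6, 1, 8, 3, 9]
After 3 (rotate_left(7, 9, k=1)): [5, 4, 0, 2, 7, 6, 1, 3, 9, 8]
After 4 (swap(7, 6)): [5, 4, 0, 2, 7, 6, 3, 1, 9, 8]
After 5 (swap(7, 2)): [5, 4, 1, 2, 7, 6, 3, 0, 9, 8]
After 6 (reverse(1, 5)): [5, 6, 7, 2, 1, 4, 3, 0, 9, 8]
After 7 (reverse(4, 9)): [5, 6, 7, 2, 8, 9, 0, 3, 4, 1]
After 8 (reverse(6, 8)): [5, 6, 7, 2, 8, 9, 4, 3, 0, 1]
After 9 (swap(4, 2)): [5, 6, 8, 2, 7, 9, 4, 3, 0, 1]
After 10 (reverse(3, 9)): [5, 6, 8, 1, 0, 3, 4, 9, 7, 2]
After 11 (swap(9, 8)): [5, 6, 8, 1, 0, 3, 4, 9, 2, 7]

Answer: [5, 6, 8, 1, 0, 3, 4, 9, 2, 7]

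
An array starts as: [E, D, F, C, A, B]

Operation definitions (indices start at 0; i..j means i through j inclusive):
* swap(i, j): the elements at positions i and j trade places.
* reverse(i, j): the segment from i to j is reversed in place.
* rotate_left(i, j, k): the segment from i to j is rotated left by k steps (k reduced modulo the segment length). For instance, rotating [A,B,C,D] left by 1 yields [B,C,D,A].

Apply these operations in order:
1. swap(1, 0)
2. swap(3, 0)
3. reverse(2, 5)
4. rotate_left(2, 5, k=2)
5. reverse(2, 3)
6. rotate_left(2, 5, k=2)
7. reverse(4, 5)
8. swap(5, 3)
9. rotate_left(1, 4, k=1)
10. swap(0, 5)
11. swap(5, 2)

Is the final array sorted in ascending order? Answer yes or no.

After 1 (swap(1, 0)): [D, E, F, C, A, B]
After 2 (swap(3, 0)): [C, E, F, D, A, B]
After 3 (reverse(2, 5)): [C, E, B, A, D, F]
After 4 (rotate_left(2, 5, k=2)): [C, E, D, F, B, A]
After 5 (reverse(2, 3)): [C, E, F, D, B, A]
After 6 (rotate_left(2, 5, k=2)): [C, E, B, A, F, D]
After 7 (reverse(4, 5)): [C, E, B, A, D, F]
After 8 (swap(5, 3)): [C, E, B, F, D, A]
After 9 (rotate_left(1, 4, k=1)): [C, B, F, D, E, A]
After 10 (swap(0, 5)): [A, B, F, D, E, C]
After 11 (swap(5, 2)): [A, B, C, D, E, F]

Answer: yes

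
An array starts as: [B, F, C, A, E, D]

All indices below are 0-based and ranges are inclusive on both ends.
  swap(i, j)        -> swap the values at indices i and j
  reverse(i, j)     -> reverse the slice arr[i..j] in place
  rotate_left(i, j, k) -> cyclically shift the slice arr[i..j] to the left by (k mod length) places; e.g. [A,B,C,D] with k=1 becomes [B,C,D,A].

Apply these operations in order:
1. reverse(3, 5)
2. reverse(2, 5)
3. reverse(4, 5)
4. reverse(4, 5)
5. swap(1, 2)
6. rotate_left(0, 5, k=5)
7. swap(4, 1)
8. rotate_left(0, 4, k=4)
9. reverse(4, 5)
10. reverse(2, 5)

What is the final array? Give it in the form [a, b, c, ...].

After 1 (reverse(3, 5)): [B, F, C, D, E, A]
After 2 (reverse(2, 5)): [B, F, A, E, D, C]
After 3 (reverse(4, 5)): [B, F, A, E, C, D]
After 4 (reverse(4, 5)): [B, F, A, E, D, C]
After 5 (swap(1, 2)): [B, A, F, E, D, C]
After 6 (rotate_left(0, 5, k=5)): [C, B, A, F, E, D]
After 7 (swap(4, 1)): [C, E, A, F, B, D]
After 8 (rotate_left(0, 4, k=4)): [B, C, E, A, F, D]
After 9 (reverse(4, 5)): [B, C, E, A, D, F]
After 10 (reverse(2, 5)): [B, C, F, D, A, E]

Answer: [B, C, F, D, A, E]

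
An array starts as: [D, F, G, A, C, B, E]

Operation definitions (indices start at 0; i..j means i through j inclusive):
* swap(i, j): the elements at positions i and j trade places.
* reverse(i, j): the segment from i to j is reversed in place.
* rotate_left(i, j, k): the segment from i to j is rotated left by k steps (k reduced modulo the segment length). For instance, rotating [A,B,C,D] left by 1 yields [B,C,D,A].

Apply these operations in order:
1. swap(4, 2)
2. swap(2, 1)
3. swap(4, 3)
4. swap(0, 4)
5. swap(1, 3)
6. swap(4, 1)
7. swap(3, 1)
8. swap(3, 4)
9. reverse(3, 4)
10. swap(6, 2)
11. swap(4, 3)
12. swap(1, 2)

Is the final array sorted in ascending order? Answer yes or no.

After 1 (swap(4, 2)): [D, F, C, A, G, B, E]
After 2 (swap(2, 1)): [D, C, F, A, G, B, E]
After 3 (swap(4, 3)): [D, C, F, G, A, B, E]
After 4 (swap(0, 4)): [A, C, F, G, D, B, E]
After 5 (swap(1, 3)): [A, G, F, C, D, B, E]
After 6 (swap(4, 1)): [A, D, F, C, G, B, E]
After 7 (swap(3, 1)): [A, C, F, D, G, B, E]
After 8 (swap(3, 4)): [A, C, F, G, D, B, E]
After 9 (reverse(3, 4)): [A, C, F, D, G, B, E]
After 10 (swap(6, 2)): [A, C, E, D, G, B, F]
After 11 (swap(4, 3)): [A, C, E, G, D, B, F]
After 12 (swap(1, 2)): [A, E, C, G, D, B, F]

Answer: no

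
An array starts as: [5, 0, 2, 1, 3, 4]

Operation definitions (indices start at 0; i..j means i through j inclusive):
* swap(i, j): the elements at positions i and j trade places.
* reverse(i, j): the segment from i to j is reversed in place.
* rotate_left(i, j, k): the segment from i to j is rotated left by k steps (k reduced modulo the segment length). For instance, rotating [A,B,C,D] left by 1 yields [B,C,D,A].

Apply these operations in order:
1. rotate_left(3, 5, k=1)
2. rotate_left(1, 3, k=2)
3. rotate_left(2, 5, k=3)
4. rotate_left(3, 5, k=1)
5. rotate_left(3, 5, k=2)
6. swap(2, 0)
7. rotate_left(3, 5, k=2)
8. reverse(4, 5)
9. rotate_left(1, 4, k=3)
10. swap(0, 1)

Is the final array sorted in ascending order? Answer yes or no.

Answer: no

Derivation:
After 1 (rotate_left(3, 5, k=1)): [5, 0, 2, 3, 4, 1]
After 2 (rotate_left(1, 3, k=2)): [5, 3, 0, 2, 4, 1]
After 3 (rotate_left(2, 5, k=3)): [5, 3, 1, 0, 2, 4]
After 4 (rotate_left(3, 5, k=1)): [5, 3, 1, 2, 4, 0]
After 5 (rotate_left(3, 5, k=2)): [5, 3, 1, 0, 2, 4]
After 6 (swap(2, 0)): [1, 3, 5, 0, 2, 4]
After 7 (rotate_left(3, 5, k=2)): [1, 3, 5, 4, 0, 2]
After 8 (reverse(4, 5)): [1, 3, 5, 4, 2, 0]
After 9 (rotate_left(1, 4, k=3)): [1, 2, 3, 5, 4, 0]
After 10 (swap(0, 1)): [2, 1, 3, 5, 4, 0]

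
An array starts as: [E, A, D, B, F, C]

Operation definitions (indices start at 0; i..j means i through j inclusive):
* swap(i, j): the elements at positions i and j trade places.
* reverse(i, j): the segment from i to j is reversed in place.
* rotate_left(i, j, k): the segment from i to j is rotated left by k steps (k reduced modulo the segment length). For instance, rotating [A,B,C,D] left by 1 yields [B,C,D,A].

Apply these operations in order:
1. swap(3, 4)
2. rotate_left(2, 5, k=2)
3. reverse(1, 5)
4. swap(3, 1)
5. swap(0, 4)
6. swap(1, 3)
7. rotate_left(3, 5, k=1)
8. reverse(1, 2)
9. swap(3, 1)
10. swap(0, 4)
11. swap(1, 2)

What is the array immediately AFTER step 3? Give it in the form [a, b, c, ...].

Answer: [E, F, D, C, B, A]

Derivation:
After 1 (swap(3, 4)): [E, A, D, F, B, C]
After 2 (rotate_left(2, 5, k=2)): [E, A, B, C, D, F]
After 3 (reverse(1, 5)): [E, F, D, C, B, A]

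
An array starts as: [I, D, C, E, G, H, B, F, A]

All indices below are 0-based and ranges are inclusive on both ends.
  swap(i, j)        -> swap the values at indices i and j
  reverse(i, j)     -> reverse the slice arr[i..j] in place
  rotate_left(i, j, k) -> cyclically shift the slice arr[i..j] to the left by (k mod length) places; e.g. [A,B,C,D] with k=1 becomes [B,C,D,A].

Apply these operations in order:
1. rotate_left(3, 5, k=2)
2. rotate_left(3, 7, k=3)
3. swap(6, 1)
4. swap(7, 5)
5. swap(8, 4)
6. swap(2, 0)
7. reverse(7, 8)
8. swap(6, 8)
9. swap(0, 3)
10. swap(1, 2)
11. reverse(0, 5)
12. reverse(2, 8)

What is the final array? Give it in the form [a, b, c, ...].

Answer: [G, A, D, F, H, B, I, E, C]

Derivation:
After 1 (rotate_left(3, 5, k=2)): [I, D, C, H, E, G, B, F, A]
After 2 (rotate_left(3, 7, k=3)): [I, D, C, B, F, H, E, G, A]
After 3 (swap(6, 1)): [I, E, C, B, F, H, D, G, A]
After 4 (swap(7, 5)): [I, E, C, B, F, G, D, H, A]
After 5 (swap(8, 4)): [I, E, C, B, A, G, D, H, F]
After 6 (swap(2, 0)): [C, E, I, B, A, G, D, H, F]
After 7 (reverse(7, 8)): [C, E, I, B, A, G, D, F, H]
After 8 (swap(6, 8)): [C, E, I, B, A, G, H, F, D]
After 9 (swap(0, 3)): [B, E, I, C, A, G, H, F, D]
After 10 (swap(1, 2)): [B, I, E, C, A, G, H, F, D]
After 11 (reverse(0, 5)): [G, A, C, E, I, B, H, F, D]
After 12 (reverse(2, 8)): [G, A, D, F, H, B, I, E, C]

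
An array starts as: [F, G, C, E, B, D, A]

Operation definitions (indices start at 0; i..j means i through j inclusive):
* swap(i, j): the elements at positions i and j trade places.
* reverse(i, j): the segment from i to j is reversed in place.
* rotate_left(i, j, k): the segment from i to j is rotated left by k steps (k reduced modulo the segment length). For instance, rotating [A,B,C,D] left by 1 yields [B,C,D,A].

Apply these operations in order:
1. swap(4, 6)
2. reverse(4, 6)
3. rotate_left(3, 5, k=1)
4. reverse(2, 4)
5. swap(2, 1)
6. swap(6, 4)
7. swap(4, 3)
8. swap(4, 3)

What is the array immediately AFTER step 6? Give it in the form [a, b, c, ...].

Answer: [F, D, G, B, A, E, C]

Derivation:
After 1 (swap(4, 6)): [F, G, C, E, A, D, B]
After 2 (reverse(4, 6)): [F, G, C, E, B, D, A]
After 3 (rotate_left(3, 5, k=1)): [F, G, C, B, D, E, A]
After 4 (reverse(2, 4)): [F, G, D, B, C, E, A]
After 5 (swap(2, 1)): [F, D, G, B, C, E, A]
After 6 (swap(6, 4)): [F, D, G, B, A, E, C]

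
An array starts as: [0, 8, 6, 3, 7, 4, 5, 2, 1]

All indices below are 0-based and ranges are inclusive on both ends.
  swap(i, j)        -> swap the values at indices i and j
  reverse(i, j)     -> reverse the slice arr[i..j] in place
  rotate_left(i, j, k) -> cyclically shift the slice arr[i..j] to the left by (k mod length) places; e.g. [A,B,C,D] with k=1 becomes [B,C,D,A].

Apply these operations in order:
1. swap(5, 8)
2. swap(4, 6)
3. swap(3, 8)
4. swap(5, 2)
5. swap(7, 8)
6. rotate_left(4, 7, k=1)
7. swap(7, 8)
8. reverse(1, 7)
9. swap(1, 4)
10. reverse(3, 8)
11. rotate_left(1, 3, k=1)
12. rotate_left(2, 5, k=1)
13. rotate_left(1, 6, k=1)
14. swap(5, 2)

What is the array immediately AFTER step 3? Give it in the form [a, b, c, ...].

After 1 (swap(5, 8)): [0, 8, 6, 3, 7, 1, 5, 2, 4]
After 2 (swap(4, 6)): [0, 8, 6, 3, 5, 1, 7, 2, 4]
After 3 (swap(3, 8)): [0, 8, 6, 4, 5, 1, 7, 2, 3]

Answer: [0, 8, 6, 4, 5, 1, 7, 2, 3]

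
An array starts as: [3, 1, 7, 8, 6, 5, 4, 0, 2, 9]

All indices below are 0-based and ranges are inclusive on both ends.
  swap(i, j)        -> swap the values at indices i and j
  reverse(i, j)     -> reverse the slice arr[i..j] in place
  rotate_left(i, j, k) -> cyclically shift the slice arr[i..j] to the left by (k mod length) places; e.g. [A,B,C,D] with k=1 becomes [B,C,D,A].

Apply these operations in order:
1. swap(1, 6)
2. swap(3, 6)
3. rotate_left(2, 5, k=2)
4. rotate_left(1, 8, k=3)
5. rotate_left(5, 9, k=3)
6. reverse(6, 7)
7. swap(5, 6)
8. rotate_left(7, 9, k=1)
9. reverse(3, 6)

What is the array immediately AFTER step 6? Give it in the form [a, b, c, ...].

Answer: [3, 7, 1, 8, 0, 5, 2, 9, 4, 6]

Derivation:
After 1 (swap(1, 6)): [3, 4, 7, 8, 6, 5, 1, 0, 2, 9]
After 2 (swap(3, 6)): [3, 4, 7, 1, 6, 5, 8, 0, 2, 9]
After 3 (rotate_left(2, 5, k=2)): [3, 4, 6, 5, 7, 1, 8, 0, 2, 9]
After 4 (rotate_left(1, 8, k=3)): [3, 7, 1, 8, 0, 2, 4, 6, 5, 9]
After 5 (rotate_left(5, 9, k=3)): [3, 7, 1, 8, 0, 5, 9, 2, 4, 6]
After 6 (reverse(6, 7)): [3, 7, 1, 8, 0, 5, 2, 9, 4, 6]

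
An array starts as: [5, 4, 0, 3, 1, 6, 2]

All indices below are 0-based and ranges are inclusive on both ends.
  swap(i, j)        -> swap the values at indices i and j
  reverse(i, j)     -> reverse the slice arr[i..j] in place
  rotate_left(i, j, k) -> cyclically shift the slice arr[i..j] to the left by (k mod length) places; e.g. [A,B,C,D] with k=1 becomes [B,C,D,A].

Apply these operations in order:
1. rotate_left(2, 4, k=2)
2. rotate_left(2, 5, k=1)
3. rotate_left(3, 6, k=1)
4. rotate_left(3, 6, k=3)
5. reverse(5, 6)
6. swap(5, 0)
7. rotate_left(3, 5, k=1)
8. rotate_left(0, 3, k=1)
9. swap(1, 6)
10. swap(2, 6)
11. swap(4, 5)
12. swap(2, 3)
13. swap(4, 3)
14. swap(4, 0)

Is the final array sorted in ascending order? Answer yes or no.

Answer: yes

Derivation:
After 1 (rotate_left(2, 4, k=2)): [5, 4, 1, 0, 3, 6, 2]
After 2 (rotate_left(2, 5, k=1)): [5, 4, 0, 3, 6, 1, 2]
After 3 (rotate_left(3, 6, k=1)): [5, 4, 0, 6, 1, 2, 3]
After 4 (rotate_left(3, 6, k=3)): [5, 4, 0, 3, 6, 1, 2]
After 5 (reverse(5, 6)): [5, 4, 0, 3, 6, 2, 1]
After 6 (swap(5, 0)): [2, 4, 0, 3, 6, 5, 1]
After 7 (rotate_left(3, 5, k=1)): [2, 4, 0, 6, 5, 3, 1]
After 8 (rotate_left(0, 3, k=1)): [4, 0, 6, 2, 5, 3, 1]
After 9 (swap(1, 6)): [4, 1, 6, 2, 5, 3, 0]
After 10 (swap(2, 6)): [4, 1, 0, 2, 5, 3, 6]
After 11 (swap(4, 5)): [4, 1, 0, 2, 3, 5, 6]
After 12 (swap(2, 3)): [4, 1, 2, 0, 3, 5, 6]
After 13 (swap(4, 3)): [4, 1, 2, 3, 0, 5, 6]
After 14 (swap(4, 0)): [0, 1, 2, 3, 4, 5, 6]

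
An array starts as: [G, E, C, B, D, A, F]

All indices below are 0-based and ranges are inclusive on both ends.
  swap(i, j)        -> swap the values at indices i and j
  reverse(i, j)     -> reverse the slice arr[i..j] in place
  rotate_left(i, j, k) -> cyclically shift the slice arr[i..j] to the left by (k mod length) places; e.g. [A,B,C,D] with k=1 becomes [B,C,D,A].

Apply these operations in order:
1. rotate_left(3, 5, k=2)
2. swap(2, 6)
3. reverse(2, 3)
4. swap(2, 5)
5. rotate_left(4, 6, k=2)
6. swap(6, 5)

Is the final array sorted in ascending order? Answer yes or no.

After 1 (rotate_left(3, 5, k=2)): [G, E, C, A, B, D, F]
After 2 (swap(2, 6)): [G, E, F, A, B, D, C]
After 3 (reverse(2, 3)): [G, E, A, F, B, D, C]
After 4 (swap(2, 5)): [G, E, D, F, B, A, C]
After 5 (rotate_left(4, 6, k=2)): [G, E, D, F, C, B, A]
After 6 (swap(6, 5)): [G, E, D, F, C, A, B]

Answer: no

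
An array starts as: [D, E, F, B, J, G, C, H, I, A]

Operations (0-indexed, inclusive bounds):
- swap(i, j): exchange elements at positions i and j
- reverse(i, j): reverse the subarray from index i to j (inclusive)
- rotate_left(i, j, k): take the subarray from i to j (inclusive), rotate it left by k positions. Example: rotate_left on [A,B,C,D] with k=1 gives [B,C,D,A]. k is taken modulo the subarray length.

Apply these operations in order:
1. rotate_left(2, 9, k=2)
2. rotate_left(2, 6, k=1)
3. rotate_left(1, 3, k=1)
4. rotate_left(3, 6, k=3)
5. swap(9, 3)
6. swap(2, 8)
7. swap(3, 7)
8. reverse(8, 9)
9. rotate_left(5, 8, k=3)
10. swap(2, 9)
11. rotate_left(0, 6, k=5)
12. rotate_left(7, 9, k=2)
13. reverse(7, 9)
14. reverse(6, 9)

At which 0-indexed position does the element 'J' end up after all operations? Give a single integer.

Answer: 0

Derivation:
After 1 (rotate_left(2, 9, k=2)): [D, E, J, G, C, H, I, A, F, B]
After 2 (rotate_left(2, 6, k=1)): [D, E, G, C, H, I, J, A, F, B]
After 3 (rotate_left(1, 3, k=1)): [D, G, C, E, H, I, J, A, F, B]
After 4 (rotate_left(3, 6, k=3)): [D, G, C, J, E, H, I, A, F, B]
After 5 (swap(9, 3)): [D, G, C, B, E, H, I, A, F, J]
After 6 (swap(2, 8)): [D, G, F, B, E, H, I, A, C, J]
After 7 (swap(3, 7)): [D, G, F, A, E, H, I, B, C, J]
After 8 (reverse(8, 9)): [D, G, F, A, E, H, I, B, J, C]
After 9 (rotate_left(5, 8, k=3)): [D, G, F, A, E, J, H, I, B, C]
After 10 (swap(2, 9)): [D, G, C, A, E, J, H, I, B, F]
After 11 (rotate_left(0, 6, k=5)): [J, H, D, G, C, A, E, I, B, F]
After 12 (rotate_left(7, 9, k=2)): [J, H, D, G, C, A, E, F, I, B]
After 13 (reverse(7, 9)): [J, H, D, G, C, A, E, B, I, F]
After 14 (reverse(6, 9)): [J, H, D, G, C, A, F, I, B, E]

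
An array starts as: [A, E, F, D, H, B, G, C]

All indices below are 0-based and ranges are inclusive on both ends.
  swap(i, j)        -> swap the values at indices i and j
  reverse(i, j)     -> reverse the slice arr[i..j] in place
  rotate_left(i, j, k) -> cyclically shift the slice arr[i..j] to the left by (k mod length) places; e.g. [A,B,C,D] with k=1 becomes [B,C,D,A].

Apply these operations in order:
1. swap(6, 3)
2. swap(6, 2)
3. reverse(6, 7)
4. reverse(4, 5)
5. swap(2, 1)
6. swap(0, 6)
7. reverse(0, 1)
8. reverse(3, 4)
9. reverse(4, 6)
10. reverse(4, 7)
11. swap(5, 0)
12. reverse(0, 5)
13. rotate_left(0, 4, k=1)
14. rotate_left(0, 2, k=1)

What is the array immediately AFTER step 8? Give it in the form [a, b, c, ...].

After 1 (swap(6, 3)): [A, E, F, G, H, B, D, C]
After 2 (swap(6, 2)): [A, E, D, G, H, B, F, C]
After 3 (reverse(6, 7)): [A, E, D, G, H, B, C, F]
After 4 (reverse(4, 5)): [A, E, D, G, B, H, C, F]
After 5 (swap(2, 1)): [A, D, E, G, B, H, C, F]
After 6 (swap(0, 6)): [C, D, E, G, B, H, A, F]
After 7 (reverse(0, 1)): [D, C, E, G, B, H, A, F]
After 8 (reverse(3, 4)): [D, C, E, B, G, H, A, F]

Answer: [D, C, E, B, G, H, A, F]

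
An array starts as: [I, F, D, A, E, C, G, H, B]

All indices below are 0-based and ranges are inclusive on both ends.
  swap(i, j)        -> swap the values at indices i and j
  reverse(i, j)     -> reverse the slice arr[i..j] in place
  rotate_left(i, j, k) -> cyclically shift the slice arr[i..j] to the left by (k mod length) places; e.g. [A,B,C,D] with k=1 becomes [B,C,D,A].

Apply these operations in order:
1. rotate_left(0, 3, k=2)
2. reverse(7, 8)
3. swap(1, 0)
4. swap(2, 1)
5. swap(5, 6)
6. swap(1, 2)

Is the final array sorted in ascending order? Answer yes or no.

Answer: no

Derivation:
After 1 (rotate_left(0, 3, k=2)): [D, A, I, F, E, C, G, H, B]
After 2 (reverse(7, 8)): [D, A, I, F, E, C, G, B, H]
After 3 (swap(1, 0)): [A, D, I, F, E, C, G, B, H]
After 4 (swap(2, 1)): [A, I, D, F, E, C, G, B, H]
After 5 (swap(5, 6)): [A, I, D, F, E, G, C, B, H]
After 6 (swap(1, 2)): [A, D, I, F, E, G, C, B, H]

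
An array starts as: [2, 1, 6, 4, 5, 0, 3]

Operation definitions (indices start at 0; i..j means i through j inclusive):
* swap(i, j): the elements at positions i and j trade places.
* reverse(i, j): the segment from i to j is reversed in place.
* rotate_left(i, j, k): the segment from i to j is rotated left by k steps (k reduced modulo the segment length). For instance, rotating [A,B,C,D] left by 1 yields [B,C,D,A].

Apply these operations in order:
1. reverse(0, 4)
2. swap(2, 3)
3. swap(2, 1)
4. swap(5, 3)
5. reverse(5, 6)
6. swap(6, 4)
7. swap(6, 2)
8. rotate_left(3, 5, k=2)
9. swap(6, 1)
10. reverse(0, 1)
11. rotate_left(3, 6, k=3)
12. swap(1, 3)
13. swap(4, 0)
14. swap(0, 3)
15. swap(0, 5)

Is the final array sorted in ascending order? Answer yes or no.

Answer: yes

Derivation:
After 1 (reverse(0, 4)): [5, 4, 6, 1, 2, 0, 3]
After 2 (swap(2, 3)): [5, 4, 1, 6, 2, 0, 3]
After 3 (swap(2, 1)): [5, 1, 4, 6, 2, 0, 3]
After 4 (swap(5, 3)): [5, 1, 4, 0, 2, 6, 3]
After 5 (reverse(5, 6)): [5, 1, 4, 0, 2, 3, 6]
After 6 (swap(6, 4)): [5, 1, 4, 0, 6, 3, 2]
After 7 (swap(6, 2)): [5, 1, 2, 0, 6, 3, 4]
After 8 (rotate_left(3, 5, k=2)): [5, 1, 2, 3, 0, 6, 4]
After 9 (swap(6, 1)): [5, 4, 2, 3, 0, 6, 1]
After 10 (reverse(0, 1)): [4, 5, 2, 3, 0, 6, 1]
After 11 (rotate_left(3, 6, k=3)): [4, 5, 2, 1, 3, 0, 6]
After 12 (swap(1, 3)): [4, 1, 2, 5, 3, 0, 6]
After 13 (swap(4, 0)): [3, 1, 2, 5, 4, 0, 6]
After 14 (swap(0, 3)): [5, 1, 2, 3, 4, 0, 6]
After 15 (swap(0, 5)): [0, 1, 2, 3, 4, 5, 6]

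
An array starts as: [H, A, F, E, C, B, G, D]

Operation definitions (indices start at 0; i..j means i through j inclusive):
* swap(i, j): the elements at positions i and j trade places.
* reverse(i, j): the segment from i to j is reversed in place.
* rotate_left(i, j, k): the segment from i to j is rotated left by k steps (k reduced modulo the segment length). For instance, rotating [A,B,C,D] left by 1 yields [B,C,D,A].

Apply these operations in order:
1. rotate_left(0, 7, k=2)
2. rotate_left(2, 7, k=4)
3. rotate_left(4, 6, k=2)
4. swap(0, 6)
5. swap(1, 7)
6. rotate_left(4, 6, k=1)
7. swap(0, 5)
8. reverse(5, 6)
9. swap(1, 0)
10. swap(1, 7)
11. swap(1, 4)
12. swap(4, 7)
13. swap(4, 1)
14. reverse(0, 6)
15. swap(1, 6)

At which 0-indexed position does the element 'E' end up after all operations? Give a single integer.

After 1 (rotate_left(0, 7, k=2)): [F, E, C, B, G, D, H, A]
After 2 (rotate_left(2, 7, k=4)): [F, E, H, A, C, B, G, D]
After 3 (rotate_left(4, 6, k=2)): [F, E, H, A, G, C, B, D]
After 4 (swap(0, 6)): [B, E, H, A, G, C, F, D]
After 5 (swap(1, 7)): [B, D, H, A, G, C, F, E]
After 6 (rotate_left(4, 6, k=1)): [B, D, H, A, C, F, G, E]
After 7 (swap(0, 5)): [F, D, H, A, C, B, G, E]
After 8 (reverse(5, 6)): [F, D, H, A, C, G, B, E]
After 9 (swap(1, 0)): [D, F, H, A, C, G, B, E]
After 10 (swap(1, 7)): [D, E, H, A, C, G, B, F]
After 11 (swap(1, 4)): [D, C, H, A, E, G, B, F]
After 12 (swap(4, 7)): [D, C, H, A, F, G, B, E]
After 13 (swap(4, 1)): [D, F, H, A, C, G, B, E]
After 14 (reverse(0, 6)): [B, G, C, A, H, F, D, E]
After 15 (swap(1, 6)): [B, D, C, A, H, F, G, E]

Answer: 7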